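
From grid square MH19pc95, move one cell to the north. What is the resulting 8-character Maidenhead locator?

MH19pc96

Latitude extended square 5; +1 → 6.
The longitude characters are unchanged.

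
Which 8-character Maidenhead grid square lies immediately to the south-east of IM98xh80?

Longitude extended square 8; +1 → 9.
Latitude extended square 0; −1 → -1, wraps to 9, carry into subsquare.
Latitude subsquare h = 7; −1 → 6 = g.

IM98xg99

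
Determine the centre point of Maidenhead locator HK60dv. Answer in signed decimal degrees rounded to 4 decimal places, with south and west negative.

10.8958, -27.7083

Field H=7, K=10: +7·20° lon, +10·10° lat → SW at lon -40°, lat 10°.
Square 6, 0: +6·2° lon, +0·1° lat → SW at lon -28°, lat 10°.
Subsquare d=3, v=21: +3·0.0833333° lon, +21·0.0416667° lat → SW at lon -27.75°, lat 10.875°.
Cell spans 0.0833333° lon × 0.0416667° lat. Centre is SW corner plus half of each.
latitude 10.8958, longitude -27.7083.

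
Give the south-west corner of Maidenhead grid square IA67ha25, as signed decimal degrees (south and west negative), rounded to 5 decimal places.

Field I=8, A=0: +8·20° lon, +0·10° lat → SW at lon -20°, lat -90°.
Square 6, 7: +6·2° lon, +7·1° lat → SW at lon -8°, lat -83°.
Subsquare h=7, a=0: +7·0.0833333° lon, +0·0.0416667° lat → SW at lon -7.41667°, lat -83°.
Extended square 2, 5: +2·0.00833333° lon, +5·0.00416667° lat → SW at lon -7.4°, lat -82.9792°.
latitude -82.97917, longitude -7.40000.

-82.97917, -7.40000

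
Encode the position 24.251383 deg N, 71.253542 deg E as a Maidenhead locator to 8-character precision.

ML54pg00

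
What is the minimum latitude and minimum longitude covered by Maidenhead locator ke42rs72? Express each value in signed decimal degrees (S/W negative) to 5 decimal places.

Field K=10, E=4: +10·20° lon, +4·10° lat → SW at lon 20°, lat -50°.
Square 4, 2: +4·2° lon, +2·1° lat → SW at lon 28°, lat -48°.
Subsquare r=17, s=18: +17·0.0833333° lon, +18·0.0416667° lat → SW at lon 29.4167°, lat -47.25°.
Extended square 7, 2: +7·0.00833333° lon, +2·0.00416667° lat → SW at lon 29.475°, lat -47.2417°.
latitude -47.24167, longitude 29.47500.

-47.24167, 29.47500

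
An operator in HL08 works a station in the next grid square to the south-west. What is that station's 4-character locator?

GL97

Longitude square 0; −1 → -1, wraps to 9, carry into field.
Longitude field H = 7; −1 → 6 = G.
Latitude square 8; −1 → 7.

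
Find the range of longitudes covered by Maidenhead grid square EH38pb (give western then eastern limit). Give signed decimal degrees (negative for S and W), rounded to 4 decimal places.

-92.7500, -92.6667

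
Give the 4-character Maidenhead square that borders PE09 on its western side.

Longitude square 0; −1 → -1, wraps to 9, carry into field.
Longitude field P = 15; −1 → 14 = O.
The latitude characters are unchanged.

OE99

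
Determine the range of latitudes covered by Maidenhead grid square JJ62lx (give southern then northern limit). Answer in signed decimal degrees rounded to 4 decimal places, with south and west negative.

2.9583, 3.0000

Field J=9, J=9: +9·20° lon, +9·10° lat → SW at lon 0°, lat 0°.
Square 6, 2: +6·2° lon, +2·1° lat → SW at lon 12°, lat 2°.
Subsquare l=11, x=23: +11·0.0833333° lon, +23·0.0416667° lat → SW at lon 12.9167°, lat 2.95833°.
Cell spans 0.0833333° lon × 0.0416667° lat.
south 2.9583, north 3.0000.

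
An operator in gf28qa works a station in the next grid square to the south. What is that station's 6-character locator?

GF27qx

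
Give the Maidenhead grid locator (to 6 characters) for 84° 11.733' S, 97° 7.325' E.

Offset from 180°W / 90°S: lon 277.1221°, lat 5.8045°.
Field (20°×10°, letters A–R): lon ⌊277.1221/20⌋ = 13 → N; lat ⌊5.8045/10⌋ = 0 → A.
Square (2°×1°, digits 0–9): lon ⌊17.1221/2⌋ = 8; lat ⌊5.8045/1⌋ = 5.
Subsquare (5′×2.5′, letters a–x): lon ⌊1.1221/0.0833333⌋ = 13 → n; lat ⌊0.8045/0.0416667⌋ = 19 → t.

NA85nt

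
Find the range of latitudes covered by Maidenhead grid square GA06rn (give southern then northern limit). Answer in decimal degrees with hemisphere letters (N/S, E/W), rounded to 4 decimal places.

83.4583° S, 83.4167° S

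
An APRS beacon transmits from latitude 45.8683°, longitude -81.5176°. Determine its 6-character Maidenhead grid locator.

Add 180° to longitude and 90° to latitude: 98.4824, 135.8683.
Field: lon ⌊98.4824/20⌋ = 4 → E; lat ⌊135.8683/10⌋ = 13 → N.
Square: lon ⌊18.4824/2⌋ = 9; lat ⌊5.8683/1⌋ = 5.
Subsquare: lon ⌊0.4824/0.0833333⌋ = 5 → f; lat ⌊0.8683/0.0416667⌋ = 20 → u.

EN95fu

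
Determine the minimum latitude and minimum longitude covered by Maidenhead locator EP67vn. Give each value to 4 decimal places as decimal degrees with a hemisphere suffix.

67.5417° N, 86.2500° W

Field E=4, P=15: +4·20° lon, +15·10° lat → SW at lon -100°, lat 60°.
Square 6, 7: +6·2° lon, +7·1° lat → SW at lon -88°, lat 67°.
Subsquare v=21, n=13: +21·0.0833333° lon, +13·0.0416667° lat → SW at lon -86.25°, lat 67.5417°.
latitude 67.5417° N, longitude 86.2500° W.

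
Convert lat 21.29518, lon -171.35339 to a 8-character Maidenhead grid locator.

AL41hh70

Add 180° to longitude and 90° to latitude: 8.64661, 111.29518.
Field: lon ⌊8.64661/20⌋ = 0 → A; lat ⌊111.29518/10⌋ = 11 → L.
Square: lon ⌊8.64661/2⌋ = 4; lat ⌊1.29518/1⌋ = 1.
Subsquare: lon ⌊0.64661/0.0833333⌋ = 7 → h; lat ⌊0.29518/0.0416667⌋ = 7 → h.
Extended square: lon ⌊0.06328/0.00833333⌋ = 7; lat ⌊0.00351/0.00416667⌋ = 0.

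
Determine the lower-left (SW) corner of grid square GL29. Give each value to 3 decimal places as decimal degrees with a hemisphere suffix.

29.000° N, 56.000° W

Field G=6, L=11: +6·20° lon, +11·10° lat → SW at lon -60°, lat 20°.
Square 2, 9: +2·2° lon, +9·1° lat → SW at lon -56°, lat 29°.
latitude 29.000° N, longitude 56.000° W.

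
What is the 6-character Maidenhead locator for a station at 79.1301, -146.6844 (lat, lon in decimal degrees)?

BQ69pd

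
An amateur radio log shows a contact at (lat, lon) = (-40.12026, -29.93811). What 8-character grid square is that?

HE59av71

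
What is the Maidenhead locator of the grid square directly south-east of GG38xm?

Longitude subsquare x = 23; +1 → 24, wraps to 0 = a, carry into square.
Longitude square 3; +1 → 4.
Latitude subsquare m = 12; −1 → 11 = l.

GG48al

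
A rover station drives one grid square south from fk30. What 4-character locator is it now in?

FJ39

Latitude square 0; −1 → -1, wraps to 9, carry into field.
Latitude field K = 10; −1 → 9 = J.
The longitude characters are unchanged.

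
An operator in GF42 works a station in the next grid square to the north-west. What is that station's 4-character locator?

GF33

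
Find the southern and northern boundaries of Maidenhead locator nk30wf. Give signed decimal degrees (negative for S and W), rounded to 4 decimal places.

10.2083, 10.2500

Field N=13, K=10: +13·20° lon, +10·10° lat → SW at lon 80°, lat 10°.
Square 3, 0: +3·2° lon, +0·1° lat → SW at lon 86°, lat 10°.
Subsquare w=22, f=5: +22·0.0833333° lon, +5·0.0416667° lat → SW at lon 87.8333°, lat 10.2083°.
Cell spans 0.0833333° lon × 0.0416667° lat.
south 10.2083, north 10.2500.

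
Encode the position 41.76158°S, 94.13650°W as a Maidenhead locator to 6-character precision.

EE28wf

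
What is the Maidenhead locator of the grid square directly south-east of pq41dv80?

PQ41du99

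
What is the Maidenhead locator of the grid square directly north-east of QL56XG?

QL66ah

Longitude subsquare x = 23; +1 → 24, wraps to 0 = a, carry into square.
Longitude square 5; +1 → 6.
Latitude subsquare g = 6; +1 → 7 = h.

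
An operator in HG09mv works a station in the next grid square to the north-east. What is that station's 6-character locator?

HG09nw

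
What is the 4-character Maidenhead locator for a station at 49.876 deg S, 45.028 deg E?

LE20

Shift to the Maidenhead origin (180°W, 90°S): lon 225.03, lat 40.12.
Field (20°×10°, letters A–R): 225.03/20 → 11 → L, 40.12/10 → 4 → E; chars LE.
Square (2°×1°, digits 0–9): 5.03/2 → 2, 0.12/1 → 0; chars 20.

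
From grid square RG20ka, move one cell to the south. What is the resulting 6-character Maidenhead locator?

RF29kx

Latitude subsquare a = 0; −1 → -1, wraps to 23 = x, carry into square.
Latitude square 0; −1 → -1, wraps to 9, carry into field.
Latitude field G = 6; −1 → 5 = F.
The longitude characters are unchanged.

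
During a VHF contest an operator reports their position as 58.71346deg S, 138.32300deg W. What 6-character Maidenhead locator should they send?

CD01ug

Add 180° to longitude and 90° to latitude: 41.6770, 31.2865.
Field (20°×10°, letters A–R): lon ⌊41.6770/20⌋ = 2 → C; lat ⌊31.2865/10⌋ = 3 → D.
Square (2°×1°, digits 0–9): lon ⌊1.6770/2⌋ = 0; lat ⌊1.2865/1⌋ = 1.
Subsquare (5′×2.5′, letters a–x): lon ⌊1.6770/0.0833333⌋ = 20 → u; lat ⌊0.2865/0.0416667⌋ = 6 → g.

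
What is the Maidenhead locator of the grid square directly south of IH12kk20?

IH12kj29

Latitude extended square 0; −1 → -1, wraps to 9, carry into subsquare.
Latitude subsquare k = 10; −1 → 9 = j.
The longitude characters are unchanged.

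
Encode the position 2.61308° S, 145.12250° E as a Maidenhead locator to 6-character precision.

Add 180° to longitude and 90° to latitude: 325.1225, 87.3869.
Field: lon ⌊325.1225/20⌋ = 16 → Q; lat ⌊87.3869/10⌋ = 8 → I.
Square: lon ⌊5.1225/2⌋ = 2; lat ⌊7.3869/1⌋ = 7.
Subsquare: lon ⌊1.1225/0.0833333⌋ = 13 → n; lat ⌊0.3869/0.0416667⌋ = 9 → j.

QI27nj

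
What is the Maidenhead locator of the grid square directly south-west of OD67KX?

OD67jw

Longitude subsquare k = 10; −1 → 9 = j.
Latitude subsquare x = 23; −1 → 22 = w.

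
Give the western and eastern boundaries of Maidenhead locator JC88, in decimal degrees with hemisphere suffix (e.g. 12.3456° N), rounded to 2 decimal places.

16.00° E, 18.00° E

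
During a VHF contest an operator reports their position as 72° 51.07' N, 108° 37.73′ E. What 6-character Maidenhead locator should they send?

Shift to the Maidenhead origin (180°W, 90°S): lon 288.6288, lat 162.8512.
Field: lon ⌊288.6288/20⌋ = 14 → O; lat ⌊162.8512/10⌋ = 16 → Q.
Square: lon ⌊8.6288/2⌋ = 4; lat ⌊2.8512/1⌋ = 2.
Subsquare: lon ⌊0.6288/0.0833333⌋ = 7 → h; lat ⌊0.8512/0.0416667⌋ = 20 → u.

OQ42hu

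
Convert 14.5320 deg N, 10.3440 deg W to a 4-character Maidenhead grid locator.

IK44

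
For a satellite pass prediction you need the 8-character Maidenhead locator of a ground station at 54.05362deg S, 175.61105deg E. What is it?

RD75tw37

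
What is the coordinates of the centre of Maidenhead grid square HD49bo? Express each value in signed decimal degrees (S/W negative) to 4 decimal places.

-50.3958, -31.8750

Field H=7, D=3: +7·20° lon, +3·10° lat → SW at lon -40°, lat -60°.
Square 4, 9: +4·2° lon, +9·1° lat → SW at lon -32°, lat -51°.
Subsquare b=1, o=14: +1·0.0833333° lon, +14·0.0416667° lat → SW at lon -31.9167°, lat -50.4167°.
Cell spans 0.0833333° lon × 0.0416667° lat. Centre is SW corner plus half of each.
latitude -50.3958, longitude -31.8750.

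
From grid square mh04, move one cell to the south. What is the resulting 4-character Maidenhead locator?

MH03

Latitude square 4; −1 → 3.
The longitude characters are unchanged.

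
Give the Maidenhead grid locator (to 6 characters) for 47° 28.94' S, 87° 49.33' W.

EE62cm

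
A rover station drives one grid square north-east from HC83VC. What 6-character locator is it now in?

HC83wd

Longitude subsquare v = 21; +1 → 22 = w.
Latitude subsquare c = 2; +1 → 3 = d.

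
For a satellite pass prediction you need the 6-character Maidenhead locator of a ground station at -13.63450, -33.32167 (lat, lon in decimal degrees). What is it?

HH36ii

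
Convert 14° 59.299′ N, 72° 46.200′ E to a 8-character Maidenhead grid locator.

MK64jx27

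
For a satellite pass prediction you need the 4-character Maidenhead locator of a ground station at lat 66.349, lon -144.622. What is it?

BP76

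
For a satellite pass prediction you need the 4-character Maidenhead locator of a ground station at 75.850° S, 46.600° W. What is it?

GB64

Offset from 180°W / 90°S: lon 133.40°, lat 14.15°.
Field: 133.40/20 → 6 → G, 14.15/10 → 1 → B; chars GB.
Square: 13.40/2 → 6, 4.15/1 → 4; chars 64.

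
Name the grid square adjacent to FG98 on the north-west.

FG89

Longitude square 9; −1 → 8.
Latitude square 8; +1 → 9.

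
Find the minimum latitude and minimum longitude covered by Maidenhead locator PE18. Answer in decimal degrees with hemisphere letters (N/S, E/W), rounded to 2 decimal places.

42.00° S, 122.00° E

Field P=15, E=4: +15·20° lon, +4·10° lat → SW at lon 120°, lat -50°.
Square 1, 8: +1·2° lon, +8·1° lat → SW at lon 122°, lat -42°.
latitude 42.00° S, longitude 122.00° E.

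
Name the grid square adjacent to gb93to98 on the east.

Longitude extended square 9; +1 → 10, wraps to 0, carry into subsquare.
Longitude subsquare t = 19; +1 → 20 = u.
The latitude characters are unchanged.

GB93uo08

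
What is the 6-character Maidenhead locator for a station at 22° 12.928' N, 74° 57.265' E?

Shift to the Maidenhead origin (180°W, 90°S): lon 254.9544, lat 112.2155.
Field: 254.9544/20 → 12 → M, 112.2155/10 → 11 → L; chars ML.
Square: 14.9544/2 → 7, 2.2155/1 → 2; chars 72.
Subsquare: 0.9544/0.0833333 → 11 → l, 0.2155/0.0416667 → 5 → f; chars lf.

ML72lf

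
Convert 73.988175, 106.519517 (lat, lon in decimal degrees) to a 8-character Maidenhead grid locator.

Offset from 180°W / 90°S: lon 286.51952°, lat 163.98818°.
Field: lon ⌊286.51952/20⌋ = 14 → O; lat ⌊163.98818/10⌋ = 16 → Q.
Square: lon ⌊6.51952/2⌋ = 3; lat ⌊3.98818/1⌋ = 3.
Subsquare: lon ⌊0.51952/0.0833333⌋ = 6 → g; lat ⌊0.98818/0.0416667⌋ = 23 → x.
Extended square: lon ⌊0.01952/0.00833333⌋ = 2; lat ⌊0.02984/0.00416667⌋ = 7.

OQ33gx27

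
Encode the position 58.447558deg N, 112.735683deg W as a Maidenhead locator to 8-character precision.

Offset from 180°W / 90°S: lon 67.26432°, lat 148.44756°.
Field: 67.26432/20 → 3 → D, 148.44756/10 → 14 → O; chars DO.
Square: 7.26432/2 → 3, 8.44756/1 → 8; chars 38.
Subsquare: 1.26432/0.0833333 → 15 → p, 0.44756/0.0416667 → 10 → k; chars pk.
Extended square: 0.01432/0.00833333 → 1, 0.03089/0.00416667 → 7; chars 17.

DO38pk17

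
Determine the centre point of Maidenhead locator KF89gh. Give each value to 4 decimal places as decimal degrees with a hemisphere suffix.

30.6875° S, 36.5417° E

Field K=10, F=5: +10·20° lon, +5·10° lat → SW at lon 20°, lat -40°.
Square 8, 9: +8·2° lon, +9·1° lat → SW at lon 36°, lat -31°.
Subsquare g=6, h=7: +6·0.0833333° lon, +7·0.0416667° lat → SW at lon 36.5°, lat -30.7083°.
Cell spans 0.0833333° lon × 0.0416667° lat. Centre is SW corner plus half of each.
latitude 30.6875° S, longitude 36.5417° E.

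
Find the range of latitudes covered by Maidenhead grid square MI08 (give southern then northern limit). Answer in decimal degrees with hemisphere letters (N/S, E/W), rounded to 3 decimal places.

Field M=12, I=8: +12·20° lon, +8·10° lat → SW at lon 60°, lat -10°.
Square 0, 8: +0·2° lon, +8·1° lat → SW at lon 60°, lat -2°.
Cell spans 2° lon × 1° lat.
south 2.000° S, north 1.000° S.

2.000° S, 1.000° S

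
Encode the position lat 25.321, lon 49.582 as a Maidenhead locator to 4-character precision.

LL45

Add 180° to longitude and 90° to latitude: 229.58, 115.32.
Field (20°×10°, letters A–R): lon ⌊229.58/20⌋ = 11 → L; lat ⌊115.32/10⌋ = 11 → L.
Square (2°×1°, digits 0–9): lon ⌊9.58/2⌋ = 4; lat ⌊5.32/1⌋ = 5.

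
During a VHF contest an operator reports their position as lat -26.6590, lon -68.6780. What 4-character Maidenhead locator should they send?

FG53

Offset from 180°W / 90°S: lon 111.32°, lat 63.34°.
Field: lon ⌊111.32/20⌋ = 5 → F; lat ⌊63.34/10⌋ = 6 → G.
Square: lon ⌊11.32/2⌋ = 5; lat ⌊3.34/1⌋ = 3.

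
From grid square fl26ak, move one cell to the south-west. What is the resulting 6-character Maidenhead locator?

Longitude subsquare a = 0; −1 → -1, wraps to 23 = x, carry into square.
Longitude square 2; −1 → 1.
Latitude subsquare k = 10; −1 → 9 = j.

FL16xj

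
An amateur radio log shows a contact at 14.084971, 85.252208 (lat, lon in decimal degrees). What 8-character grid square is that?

NK24pc00

Shift to the Maidenhead origin (180°W, 90°S): lon 265.25221, lat 104.08497.
Field: lon ⌊265.25221/20⌋ = 13 → N; lat ⌊104.08497/10⌋ = 10 → K.
Square: lon ⌊5.25221/2⌋ = 2; lat ⌊4.08497/1⌋ = 4.
Subsquare: lon ⌊1.25221/0.0833333⌋ = 15 → p; lat ⌊0.08497/0.0416667⌋ = 2 → c.
Extended square: lon ⌊0.00221/0.00833333⌋ = 0; lat ⌊0.00164/0.00416667⌋ = 0.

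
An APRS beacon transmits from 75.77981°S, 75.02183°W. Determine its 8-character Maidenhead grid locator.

Shift to the Maidenhead origin (180°W, 90°S): lon 104.97817, lat 14.22019.
Field: 104.97817/20 → 5 → F, 14.22019/10 → 1 → B; chars FB.
Square: 4.97817/2 → 2, 4.22019/1 → 4; chars 24.
Subsquare: 0.97817/0.0833333 → 11 → l, 0.22019/0.0416667 → 5 → f; chars lf.
Extended square: 0.06150/0.00833333 → 7, 0.01186/0.00416667 → 2; chars 72.

FB24lf72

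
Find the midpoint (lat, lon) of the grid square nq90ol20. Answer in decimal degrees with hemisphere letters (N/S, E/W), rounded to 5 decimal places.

Field N=13, Q=16: +13·20° lon, +16·10° lat → SW at lon 80°, lat 70°.
Square 9, 0: +9·2° lon, +0·1° lat → SW at lon 98°, lat 70°.
Subsquare o=14, l=11: +14·0.0833333° lon, +11·0.0416667° lat → SW at lon 99.1667°, lat 70.4583°.
Extended square 2, 0: +2·0.00833333° lon, +0·0.00416667° lat → SW at lon 99.1833°, lat 70.4583°.
Cell spans 0.00833333° lon × 0.00416667° lat. Centre is SW corner plus half of each.
latitude 70.46042° N, longitude 99.18750° E.

70.46042° N, 99.18750° E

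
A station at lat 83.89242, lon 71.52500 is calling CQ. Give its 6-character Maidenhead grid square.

MR53sv

Shift to the Maidenhead origin (180°W, 90°S): lon 251.5250, lat 173.8924.
Field (20°×10°, letters A–R): 251.5250/20 → 12 → M, 173.8924/10 → 17 → R; chars MR.
Square (2°×1°, digits 0–9): 11.5250/2 → 5, 3.8924/1 → 3; chars 53.
Subsquare (5′×2.5′, letters a–x): 1.5250/0.0833333 → 18 → s, 0.8924/0.0416667 → 21 → v; chars sv.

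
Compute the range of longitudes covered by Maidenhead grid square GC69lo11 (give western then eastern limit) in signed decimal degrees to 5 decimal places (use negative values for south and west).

-47.07500, -47.06667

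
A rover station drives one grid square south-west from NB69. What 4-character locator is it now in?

NB58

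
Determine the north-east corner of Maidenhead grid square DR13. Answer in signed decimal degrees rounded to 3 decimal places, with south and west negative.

Field D=3, R=17: +3·20° lon, +17·10° lat → SW at lon -120°, lat 80°.
Square 1, 3: +1·2° lon, +3·1° lat → SW at lon -118°, lat 83°.
Cell spans 2° lon × 1° lat. NE corner is SW corner plus one full cell.
latitude 84.000, longitude -116.000.

84.000, -116.000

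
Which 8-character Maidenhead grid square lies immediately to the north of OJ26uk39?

Latitude extended square 9; +1 → 10, wraps to 0, carry into subsquare.
Latitude subsquare k = 10; +1 → 11 = l.
The longitude characters are unchanged.

OJ26ul30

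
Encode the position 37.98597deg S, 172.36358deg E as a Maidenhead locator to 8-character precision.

Offset from 180°W / 90°S: lon 352.36358°, lat 52.01403°.
Field: 352.36358/20 → 17 → R, 52.01403/10 → 5 → F; chars RF.
Square: 12.36358/2 → 6, 2.01403/1 → 2; chars 62.
Subsquare: 0.36358/0.0833333 → 4 → e, 0.01403/0.0416667 → 0 → a; chars ea.
Extended square: 0.03025/0.00833333 → 3, 0.01403/0.00416667 → 3; chars 33.

RF62ea33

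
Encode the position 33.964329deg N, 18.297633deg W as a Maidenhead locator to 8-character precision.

IM03ux41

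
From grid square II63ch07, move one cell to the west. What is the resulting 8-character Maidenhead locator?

II63bh97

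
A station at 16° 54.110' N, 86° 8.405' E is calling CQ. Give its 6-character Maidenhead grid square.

NK36bv

Offset from 180°W / 90°S: lon 266.1401°, lat 106.9018°.
Field: lon ⌊266.1401/20⌋ = 13 → N; lat ⌊106.9018/10⌋ = 10 → K.
Square: lon ⌊6.1401/2⌋ = 3; lat ⌊6.9018/1⌋ = 6.
Subsquare: lon ⌊0.1401/0.0833333⌋ = 1 → b; lat ⌊0.9018/0.0416667⌋ = 21 → v.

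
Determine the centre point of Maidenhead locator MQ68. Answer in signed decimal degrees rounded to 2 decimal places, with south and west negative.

78.50, 73.00

Field M=12, Q=16: +12·20° lon, +16·10° lat → SW at lon 60°, lat 70°.
Square 6, 8: +6·2° lon, +8·1° lat → SW at lon 72°, lat 78°.
Cell spans 2° lon × 1° lat. Centre is SW corner plus half of each.
latitude 78.50, longitude 73.00.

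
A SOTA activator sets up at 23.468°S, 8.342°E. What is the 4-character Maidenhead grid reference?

JG46

Shift to the Maidenhead origin (180°W, 90°S): lon 188.34, lat 66.53.
Field (20°×10°, letters A–R): lon ⌊188.34/20⌋ = 9 → J; lat ⌊66.53/10⌋ = 6 → G.
Square (2°×1°, digits 0–9): lon ⌊8.34/2⌋ = 4; lat ⌊6.53/1⌋ = 6.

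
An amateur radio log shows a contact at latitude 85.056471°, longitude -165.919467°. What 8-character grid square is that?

Add 180° to longitude and 90° to latitude: 14.08053, 175.05647.
Field: 14.08053/20 → 0 → A, 175.05647/10 → 17 → R; chars AR.
Square: 14.08053/2 → 7, 5.05647/1 → 5; chars 75.
Subsquare: 0.08053/0.0833333 → 0 → a, 0.05647/0.0416667 → 1 → b; chars ab.
Extended square: 0.08053/0.00833333 → 9, 0.01480/0.00416667 → 3; chars 93.

AR75ab93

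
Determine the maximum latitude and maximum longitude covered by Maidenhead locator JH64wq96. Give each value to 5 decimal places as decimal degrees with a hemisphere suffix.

15.30417° S, 13.91667° E

Field J=9, H=7: +9·20° lon, +7·10° lat → SW at lon 0°, lat -20°.
Square 6, 4: +6·2° lon, +4·1° lat → SW at lon 12°, lat -16°.
Subsquare w=22, q=16: +22·0.0833333° lon, +16·0.0416667° lat → SW at lon 13.8333°, lat -15.3333°.
Extended square 9, 6: +9·0.00833333° lon, +6·0.00416667° lat → SW at lon 13.9083°, lat -15.3083°.
Cell spans 0.00833333° lon × 0.00416667° lat. NE corner is SW corner plus one full cell.
latitude 15.30417° S, longitude 13.91667° E.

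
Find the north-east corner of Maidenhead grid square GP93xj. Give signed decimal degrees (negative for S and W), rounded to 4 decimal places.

Field G=6, P=15: +6·20° lon, +15·10° lat → SW at lon -60°, lat 60°.
Square 9, 3: +9·2° lon, +3·1° lat → SW at lon -42°, lat 63°.
Subsquare x=23, j=9: +23·0.0833333° lon, +9·0.0416667° lat → SW at lon -40.0833°, lat 63.375°.
Cell spans 0.0833333° lon × 0.0416667° lat. NE corner is SW corner plus one full cell.
latitude 63.4167, longitude -40.0000.

63.4167, -40.0000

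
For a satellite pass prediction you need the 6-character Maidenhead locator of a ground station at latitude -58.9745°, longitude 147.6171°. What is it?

QD31ta

Add 180° to longitude and 90° to latitude: 327.6171, 31.0255.
Field: lon ⌊327.6171/20⌋ = 16 → Q; lat ⌊31.0255/10⌋ = 3 → D.
Square: lon ⌊7.6171/2⌋ = 3; lat ⌊1.0255/1⌋ = 1.
Subsquare: lon ⌊1.6171/0.0833333⌋ = 19 → t; lat ⌊0.0255/0.0416667⌋ = 0 → a.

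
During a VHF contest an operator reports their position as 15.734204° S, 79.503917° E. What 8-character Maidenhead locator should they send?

MH94sg03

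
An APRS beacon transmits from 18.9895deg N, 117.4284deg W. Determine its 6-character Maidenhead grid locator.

Offset from 180°W / 90°S: lon 62.5716°, lat 108.9895°.
Field: 62.5716/20 → 3 → D, 108.9895/10 → 10 → K; chars DK.
Square: 2.5716/2 → 1, 8.9895/1 → 8; chars 18.
Subsquare: 0.5716/0.0833333 → 6 → g, 0.9895/0.0416667 → 23 → x; chars gx.

DK18gx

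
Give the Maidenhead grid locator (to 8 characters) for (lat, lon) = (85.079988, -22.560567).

HR85rb29

Offset from 180°W / 90°S: lon 157.43943°, lat 175.07999°.
Field (20°×10°, letters A–R): lon ⌊157.43943/20⌋ = 7 → H; lat ⌊175.07999/10⌋ = 17 → R.
Square (2°×1°, digits 0–9): lon ⌊17.43943/2⌋ = 8; lat ⌊5.07999/1⌋ = 5.
Subsquare (5′×2.5′, letters a–x): lon ⌊1.43943/0.0833333⌋ = 17 → r; lat ⌊0.07999/0.0416667⌋ = 1 → b.
Extended square (30″×15″, digits 0–9): lon ⌊0.02277/0.00833333⌋ = 2; lat ⌊0.03832/0.00416667⌋ = 9.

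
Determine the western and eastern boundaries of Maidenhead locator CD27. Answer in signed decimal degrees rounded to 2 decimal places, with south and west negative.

Field C=2, D=3: +2·20° lon, +3·10° lat → SW at lon -140°, lat -60°.
Square 2, 7: +2·2° lon, +7·1° lat → SW at lon -136°, lat -53°.
Cell spans 2° lon × 1° lat.
west -136.00, east -134.00.

-136.00, -134.00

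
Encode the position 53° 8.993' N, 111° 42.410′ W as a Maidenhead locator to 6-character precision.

Add 180° to longitude and 90° to latitude: 68.2932, 143.1499.
Field: 68.2932/20 → 3 → D, 143.1499/10 → 14 → O; chars DO.
Square: 8.2932/2 → 4, 3.1499/1 → 3; chars 43.
Subsquare: 0.2932/0.0833333 → 3 → d, 0.1499/0.0416667 → 3 → d; chars dd.

DO43dd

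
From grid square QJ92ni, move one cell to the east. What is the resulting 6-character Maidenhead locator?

QJ92oi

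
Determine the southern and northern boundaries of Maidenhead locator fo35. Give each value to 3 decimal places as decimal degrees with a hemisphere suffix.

55.000° N, 56.000° N

Field F=5, O=14: +5·20° lon, +14·10° lat → SW at lon -80°, lat 50°.
Square 3, 5: +3·2° lon, +5·1° lat → SW at lon -74°, lat 55°.
Cell spans 2° lon × 1° lat.
south 55.000° N, north 56.000° N.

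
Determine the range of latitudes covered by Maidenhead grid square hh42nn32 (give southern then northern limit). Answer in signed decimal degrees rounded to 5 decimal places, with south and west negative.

-17.45000, -17.44583

Field H=7, H=7: +7·20° lon, +7·10° lat → SW at lon -40°, lat -20°.
Square 4, 2: +4·2° lon, +2·1° lat → SW at lon -32°, lat -18°.
Subsquare n=13, n=13: +13·0.0833333° lon, +13·0.0416667° lat → SW at lon -30.9167°, lat -17.4583°.
Extended square 3, 2: +3·0.00833333° lon, +2·0.00416667° lat → SW at lon -30.8917°, lat -17.45°.
Cell spans 0.00833333° lon × 0.00416667° lat.
south -17.45000, north -17.44583.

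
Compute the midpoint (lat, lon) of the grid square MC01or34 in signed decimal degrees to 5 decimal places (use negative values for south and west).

-68.27292, 61.19583

Field M=12, C=2: +12·20° lon, +2·10° lat → SW at lon 60°, lat -70°.
Square 0, 1: +0·2° lon, +1·1° lat → SW at lon 60°, lat -69°.
Subsquare o=14, r=17: +14·0.0833333° lon, +17·0.0416667° lat → SW at lon 61.1667°, lat -68.2917°.
Extended square 3, 4: +3·0.00833333° lon, +4·0.00416667° lat → SW at lon 61.1917°, lat -68.275°.
Cell spans 0.00833333° lon × 0.00416667° lat. Centre is SW corner plus half of each.
latitude -68.27292, longitude 61.19583.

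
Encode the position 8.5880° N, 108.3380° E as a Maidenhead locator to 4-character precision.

OJ48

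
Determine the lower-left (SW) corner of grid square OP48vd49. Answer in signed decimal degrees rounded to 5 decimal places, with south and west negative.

Field O=14, P=15: +14·20° lon, +15·10° lat → SW at lon 100°, lat 60°.
Square 4, 8: +4·2° lon, +8·1° lat → SW at lon 108°, lat 68°.
Subsquare v=21, d=3: +21·0.0833333° lon, +3·0.0416667° lat → SW at lon 109.75°, lat 68.125°.
Extended square 4, 9: +4·0.00833333° lon, +9·0.00416667° lat → SW at lon 109.783°, lat 68.1625°.
latitude 68.16250, longitude 109.78333.

68.16250, 109.78333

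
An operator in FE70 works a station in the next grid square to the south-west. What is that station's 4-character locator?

Longitude square 7; −1 → 6.
Latitude square 0; −1 → -1, wraps to 9, carry into field.
Latitude field E = 4; −1 → 3 = D.

FD69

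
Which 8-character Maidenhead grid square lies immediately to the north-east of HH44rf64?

Longitude extended square 6; +1 → 7.
Latitude extended square 4; +1 → 5.

HH44rf75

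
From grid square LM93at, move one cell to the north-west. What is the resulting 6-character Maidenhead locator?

LM83xu

Longitude subsquare a = 0; −1 → -1, wraps to 23 = x, carry into square.
Longitude square 9; −1 → 8.
Latitude subsquare t = 19; +1 → 20 = u.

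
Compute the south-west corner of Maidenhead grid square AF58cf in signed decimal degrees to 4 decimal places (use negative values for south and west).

Field A=0, F=5: +0·20° lon, +5·10° lat → SW at lon -180°, lat -40°.
Square 5, 8: +5·2° lon, +8·1° lat → SW at lon -170°, lat -32°.
Subsquare c=2, f=5: +2·0.0833333° lon, +5·0.0416667° lat → SW at lon -169.833°, lat -31.7917°.
latitude -31.7917, longitude -169.8333.

-31.7917, -169.8333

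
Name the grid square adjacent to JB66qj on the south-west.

JB66pi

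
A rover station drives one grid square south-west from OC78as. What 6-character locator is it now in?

OC68xr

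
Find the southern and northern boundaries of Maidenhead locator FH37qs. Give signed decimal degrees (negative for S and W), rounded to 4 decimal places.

-12.2500, -12.2083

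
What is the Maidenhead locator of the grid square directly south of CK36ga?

CK35gx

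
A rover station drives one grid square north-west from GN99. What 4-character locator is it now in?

Longitude square 9; −1 → 8.
Latitude square 9; +1 → 10, wraps to 0, carry into field.
Latitude field N = 13; +1 → 14 = O.

GO80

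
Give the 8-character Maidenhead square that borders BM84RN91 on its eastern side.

Longitude extended square 9; +1 → 10, wraps to 0, carry into subsquare.
Longitude subsquare r = 17; +1 → 18 = s.
The latitude characters are unchanged.

BM84sn01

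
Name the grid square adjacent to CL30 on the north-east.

Longitude square 3; +1 → 4.
Latitude square 0; +1 → 1.

CL41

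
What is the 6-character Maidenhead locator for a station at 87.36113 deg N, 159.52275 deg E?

Offset from 180°W / 90°S: lon 339.5227°, lat 177.3611°.
Field (20°×10°, letters A–R): 339.5227/20 → 16 → Q, 177.3611/10 → 17 → R; chars QR.
Square (2°×1°, digits 0–9): 19.5227/2 → 9, 7.3611/1 → 7; chars 97.
Subsquare (5′×2.5′, letters a–x): 1.5227/0.0833333 → 18 → s, 0.3611/0.0416667 → 8 → i; chars si.

QR97si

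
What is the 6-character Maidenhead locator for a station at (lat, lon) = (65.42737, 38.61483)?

KP95hk

Offset from 180°W / 90°S: lon 218.6148°, lat 155.4274°.
Field (20°×10°, letters A–R): lon ⌊218.6148/20⌋ = 10 → K; lat ⌊155.4274/10⌋ = 15 → P.
Square (2°×1°, digits 0–9): lon ⌊18.6148/2⌋ = 9; lat ⌊5.4274/1⌋ = 5.
Subsquare (5′×2.5′, letters a–x): lon ⌊0.6148/0.0833333⌋ = 7 → h; lat ⌊0.4274/0.0416667⌋ = 10 → k.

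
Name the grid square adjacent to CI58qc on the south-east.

CI58rb

Longitude subsquare q = 16; +1 → 17 = r.
Latitude subsquare c = 2; −1 → 1 = b.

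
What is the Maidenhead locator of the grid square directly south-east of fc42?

FC51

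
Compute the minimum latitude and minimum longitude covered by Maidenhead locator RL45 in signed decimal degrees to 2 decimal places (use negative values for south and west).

Field R=17, L=11: +17·20° lon, +11·10° lat → SW at lon 160°, lat 20°.
Square 4, 5: +4·2° lon, +5·1° lat → SW at lon 168°, lat 25°.
latitude 25.00, longitude 168.00.

25.00, 168.00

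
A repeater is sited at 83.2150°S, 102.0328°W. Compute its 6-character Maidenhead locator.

DA86xs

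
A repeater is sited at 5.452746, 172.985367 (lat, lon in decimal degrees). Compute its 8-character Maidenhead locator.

Shift to the Maidenhead origin (180°W, 90°S): lon 352.98537, lat 95.45275.
Field: lon ⌊352.98537/20⌋ = 17 → R; lat ⌊95.45275/10⌋ = 9 → J.
Square: lon ⌊12.98537/2⌋ = 6; lat ⌊5.45275/1⌋ = 5.
Subsquare: lon ⌊0.98537/0.0833333⌋ = 11 → l; lat ⌊0.45275/0.0416667⌋ = 10 → k.
Extended square: lon ⌊0.06870/0.00833333⌋ = 8; lat ⌊0.03608/0.00416667⌋ = 8.

RJ65lk88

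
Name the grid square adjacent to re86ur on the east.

RE86vr

Longitude subsquare u = 20; +1 → 21 = v.
The latitude characters are unchanged.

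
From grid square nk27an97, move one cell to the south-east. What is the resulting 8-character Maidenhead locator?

Longitude extended square 9; +1 → 10, wraps to 0, carry into subsquare.
Longitude subsquare a = 0; +1 → 1 = b.
Latitude extended square 7; −1 → 6.

NK27bn06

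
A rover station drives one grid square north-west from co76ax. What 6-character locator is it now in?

Longitude subsquare a = 0; −1 → -1, wraps to 23 = x, carry into square.
Longitude square 7; −1 → 6.
Latitude subsquare x = 23; +1 → 24, wraps to 0 = a, carry into square.
Latitude square 6; +1 → 7.

CO67xa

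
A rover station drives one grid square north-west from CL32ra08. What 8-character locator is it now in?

Longitude extended square 0; −1 → -1, wraps to 9, carry into subsquare.
Longitude subsquare r = 17; −1 → 16 = q.
Latitude extended square 8; +1 → 9.

CL32qa99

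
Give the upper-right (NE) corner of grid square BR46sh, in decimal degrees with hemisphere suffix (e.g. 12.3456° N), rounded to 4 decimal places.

86.3333° N, 150.4167° W

Field B=1, R=17: +1·20° lon, +17·10° lat → SW at lon -160°, lat 80°.
Square 4, 6: +4·2° lon, +6·1° lat → SW at lon -152°, lat 86°.
Subsquare s=18, h=7: +18·0.0833333° lon, +7·0.0416667° lat → SW at lon -150.5°, lat 86.2917°.
Cell spans 0.0833333° lon × 0.0416667° lat. NE corner is SW corner plus one full cell.
latitude 86.3333° N, longitude 150.4167° W.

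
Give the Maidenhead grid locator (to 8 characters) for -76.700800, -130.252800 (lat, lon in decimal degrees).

Offset from 180°W / 90°S: lon 49.74720°, lat 13.29920°.
Field: 49.74720/20 → 2 → C, 13.29920/10 → 1 → B; chars CB.
Square: 9.74720/2 → 4, 3.29920/1 → 3; chars 43.
Subsquare: 1.74720/0.0833333 → 20 → u, 0.29920/0.0416667 → 7 → h; chars uh.
Extended square: 0.08053/0.00833333 → 9, 0.00753/0.00416667 → 1; chars 91.

CB43uh91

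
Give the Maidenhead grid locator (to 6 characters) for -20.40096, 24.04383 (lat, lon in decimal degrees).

KG29ao

Shift to the Maidenhead origin (180°W, 90°S): lon 204.0438, lat 69.5990.
Field (20°×10°, letters A–R): 204.0438/20 → 10 → K, 69.5990/10 → 6 → G; chars KG.
Square (2°×1°, digits 0–9): 4.0438/2 → 2, 9.5990/1 → 9; chars 29.
Subsquare (5′×2.5′, letters a–x): 0.0438/0.0833333 → 0 → a, 0.5990/0.0416667 → 14 → o; chars ao.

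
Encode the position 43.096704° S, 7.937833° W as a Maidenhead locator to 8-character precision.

IE66av76

Add 180° to longitude and 90° to latitude: 172.06217, 46.90330.
Field (20°×10°, letters A–R): lon ⌊172.06217/20⌋ = 8 → I; lat ⌊46.90330/10⌋ = 4 → E.
Square (2°×1°, digits 0–9): lon ⌊12.06217/2⌋ = 6; lat ⌊6.90330/1⌋ = 6.
Subsquare (5′×2.5′, letters a–x): lon ⌊0.06217/0.0833333⌋ = 0 → a; lat ⌊0.90330/0.0416667⌋ = 21 → v.
Extended square (30″×15″, digits 0–9): lon ⌊0.06217/0.00833333⌋ = 7; lat ⌊0.02830/0.00416667⌋ = 6.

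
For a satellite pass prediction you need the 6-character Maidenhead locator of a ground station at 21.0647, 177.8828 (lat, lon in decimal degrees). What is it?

Shift to the Maidenhead origin (180°W, 90°S): lon 357.8828, lat 111.0647.
Field: lon ⌊357.8828/20⌋ = 17 → R; lat ⌊111.0647/10⌋ = 11 → L.
Square: lon ⌊17.8828/2⌋ = 8; lat ⌊1.0647/1⌋ = 1.
Subsquare: lon ⌊1.8828/0.0833333⌋ = 22 → w; lat ⌊0.0647/0.0416667⌋ = 1 → b.

RL81wb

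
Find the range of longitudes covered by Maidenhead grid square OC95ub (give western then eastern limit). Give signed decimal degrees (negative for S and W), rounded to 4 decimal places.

Field O=14, C=2: +14·20° lon, +2·10° lat → SW at lon 100°, lat -70°.
Square 9, 5: +9·2° lon, +5·1° lat → SW at lon 118°, lat -65°.
Subsquare u=20, b=1: +20·0.0833333° lon, +1·0.0416667° lat → SW at lon 119.667°, lat -64.9583°.
Cell spans 0.0833333° lon × 0.0416667° lat.
west 119.6667, east 119.7500.

119.6667, 119.7500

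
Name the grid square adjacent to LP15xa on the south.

Latitude subsquare a = 0; −1 → -1, wraps to 23 = x, carry into square.
Latitude square 5; −1 → 4.
The longitude characters are unchanged.

LP14xx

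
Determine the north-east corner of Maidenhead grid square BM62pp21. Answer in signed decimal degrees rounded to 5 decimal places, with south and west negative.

Field B=1, M=12: +1·20° lon, +12·10° lat → SW at lon -160°, lat 30°.
Square 6, 2: +6·2° lon, +2·1° lat → SW at lon -148°, lat 32°.
Subsquare p=15, p=15: +15·0.0833333° lon, +15·0.0416667° lat → SW at lon -146.75°, lat 32.625°.
Extended square 2, 1: +2·0.00833333° lon, +1·0.00416667° lat → SW at lon -146.733°, lat 32.6292°.
Cell spans 0.00833333° lon × 0.00416667° lat. NE corner is SW corner plus one full cell.
latitude 32.63333, longitude -146.72500.

32.63333, -146.72500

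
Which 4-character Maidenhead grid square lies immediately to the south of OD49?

OD48

Latitude square 9; −1 → 8.
The longitude characters are unchanged.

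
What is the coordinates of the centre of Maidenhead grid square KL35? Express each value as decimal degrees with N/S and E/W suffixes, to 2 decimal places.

25.50° N, 27.00° E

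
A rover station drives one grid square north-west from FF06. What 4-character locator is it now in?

EF97

Longitude square 0; −1 → -1, wraps to 9, carry into field.
Longitude field F = 5; −1 → 4 = E.
Latitude square 6; +1 → 7.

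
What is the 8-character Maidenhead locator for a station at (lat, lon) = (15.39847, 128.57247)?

PK45gj85

Shift to the Maidenhead origin (180°W, 90°S): lon 308.57247, lat 105.39847.
Field: lon ⌊308.57247/20⌋ = 15 → P; lat ⌊105.39847/10⌋ = 10 → K.
Square: lon ⌊8.57247/2⌋ = 4; lat ⌊5.39847/1⌋ = 5.
Subsquare: lon ⌊0.57247/0.0833333⌋ = 6 → g; lat ⌊0.39847/0.0416667⌋ = 9 → j.
Extended square: lon ⌊0.07247/0.00833333⌋ = 8; lat ⌊0.02347/0.00416667⌋ = 5.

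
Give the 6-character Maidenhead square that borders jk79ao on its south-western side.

JK69xn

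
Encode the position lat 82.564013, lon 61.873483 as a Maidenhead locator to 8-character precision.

Add 180° to longitude and 90° to latitude: 241.87348, 172.56401.
Field (20°×10°, letters A–R): 241.87348/20 → 12 → M, 172.56401/10 → 17 → R; chars MR.
Square (2°×1°, digits 0–9): 1.87348/2 → 0, 2.56401/1 → 2; chars 02.
Subsquare (5′×2.5′, letters a–x): 1.87348/0.0833333 → 22 → w, 0.56401/0.0416667 → 13 → n; chars wn.
Extended square (30″×15″, digits 0–9): 0.04015/0.00833333 → 4, 0.02235/0.00416667 → 5; chars 45.

MR02wn45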